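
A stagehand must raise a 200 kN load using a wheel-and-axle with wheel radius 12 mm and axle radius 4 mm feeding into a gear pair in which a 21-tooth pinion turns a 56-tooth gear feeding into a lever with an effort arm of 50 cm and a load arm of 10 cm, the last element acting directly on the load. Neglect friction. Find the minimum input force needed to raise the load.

5 kN

Wheel-and-axle MA = R/r = 12/4 = 3.
Gear pair MA = 56/21 = 2.6667.
Lever MA = effort arm / load arm = 50/10 = 5.
Combined ideal MA = 3 × 2.6667 × 5 = 40.
Effort = load / MA = 200 / 40 = 5 kN.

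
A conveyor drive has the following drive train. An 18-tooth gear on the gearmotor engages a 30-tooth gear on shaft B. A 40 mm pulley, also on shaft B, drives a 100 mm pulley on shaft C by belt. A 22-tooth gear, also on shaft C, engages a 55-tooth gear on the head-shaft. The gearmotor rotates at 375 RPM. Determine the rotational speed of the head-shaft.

the gearmotor → shaft B (gear mesh, 30/18): 375 ÷ 1.6667 = 225 RPM
shaft B → shaft C (belt, 100/40): 225 ÷ 2.5 = 90 RPM
shaft C → the head-shaft (gear mesh, 55/22): 90 ÷ 2.5 = 36 RPM

36 RPM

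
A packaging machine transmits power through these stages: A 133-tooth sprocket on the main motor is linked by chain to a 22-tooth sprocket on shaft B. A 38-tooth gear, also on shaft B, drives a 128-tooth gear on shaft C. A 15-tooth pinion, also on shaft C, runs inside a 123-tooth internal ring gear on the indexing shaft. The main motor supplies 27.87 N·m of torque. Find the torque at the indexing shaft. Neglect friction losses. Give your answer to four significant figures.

After the chain (22/133): 27.87 × 0.16541 = 4.6101 N·m
After the gear mesh (128/38): 4.6101 × 3.3684 = 15.529 N·m
After the internal gear (123/15): 15.529 × 8.2 = 127.34 N·m

127.3 N·m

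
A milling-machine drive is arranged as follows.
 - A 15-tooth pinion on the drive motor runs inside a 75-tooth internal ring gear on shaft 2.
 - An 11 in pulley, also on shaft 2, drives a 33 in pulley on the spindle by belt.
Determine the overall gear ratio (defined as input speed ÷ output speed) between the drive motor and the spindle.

15

Each stage contributes driven/driver: internal gear 75/15 = 5, belt 33/11 = 3.
Overall: 5 × 3 = 15.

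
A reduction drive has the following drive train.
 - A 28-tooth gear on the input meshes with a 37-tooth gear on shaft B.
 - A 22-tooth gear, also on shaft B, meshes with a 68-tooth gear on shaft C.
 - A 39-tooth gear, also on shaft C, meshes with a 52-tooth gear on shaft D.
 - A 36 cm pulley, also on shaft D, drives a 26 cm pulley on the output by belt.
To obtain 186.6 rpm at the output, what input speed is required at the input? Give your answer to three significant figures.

734 rpm

Overall ratio R = 1.3214 × 3.0909 × 1.3333 × 0.72222 = 3.9331.
Required input speed = output speed × R = 186.6 × 3.9331 = 733.92 rpm.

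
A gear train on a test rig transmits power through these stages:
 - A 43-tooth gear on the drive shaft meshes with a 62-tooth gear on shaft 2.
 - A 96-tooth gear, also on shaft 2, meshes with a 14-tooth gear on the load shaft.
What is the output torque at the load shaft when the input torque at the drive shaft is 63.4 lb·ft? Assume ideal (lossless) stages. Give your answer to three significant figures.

Gear mesh: ratio = 62/43 = 1.4419; torque at shaft 2 = 63.4 × 1.4419 = 91.414 lb·ft.
Gear mesh: ratio = 14/96 = 0.14583; torque at the load shaft = 91.414 × 0.14583 = 13.331 lb·ft.

13.3 lb·ft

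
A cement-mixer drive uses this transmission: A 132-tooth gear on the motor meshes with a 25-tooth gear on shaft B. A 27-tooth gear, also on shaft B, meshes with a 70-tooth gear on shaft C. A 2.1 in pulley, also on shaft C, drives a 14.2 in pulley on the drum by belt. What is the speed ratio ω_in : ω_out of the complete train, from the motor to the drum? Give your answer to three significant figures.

Each stage contributes driven/driver: gear mesh 25/132 = 0.18939, gear mesh 70/27 = 2.5926, belt 14.2/2.1 = 6.7619.
Overall: 0.18939 × 2.5926 × 6.7619 = 3.3202.

3.32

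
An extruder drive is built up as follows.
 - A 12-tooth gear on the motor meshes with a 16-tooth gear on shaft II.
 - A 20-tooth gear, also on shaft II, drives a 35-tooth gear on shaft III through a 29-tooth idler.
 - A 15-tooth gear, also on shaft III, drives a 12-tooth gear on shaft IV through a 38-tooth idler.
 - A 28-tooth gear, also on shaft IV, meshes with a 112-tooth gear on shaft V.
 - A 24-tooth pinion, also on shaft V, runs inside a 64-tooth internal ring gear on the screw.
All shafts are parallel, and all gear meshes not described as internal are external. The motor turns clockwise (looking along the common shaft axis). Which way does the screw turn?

the motor → shaft II: external mesh, 1 reversal → CCW.
shaft II → shaft III: driver → idler → driven is 2 external meshes, 2 reversals → CCW.
shaft III → shaft IV: driver → idler → driven is 2 external meshes, 2 reversals → CCW.
shaft IV → shaft V: external mesh, 1 reversal → CW.
shaft V → the screw: internal mesh, same direction → CW.
6 reversals in total — an even number — so the screw turns the same way as the motor.

clockwise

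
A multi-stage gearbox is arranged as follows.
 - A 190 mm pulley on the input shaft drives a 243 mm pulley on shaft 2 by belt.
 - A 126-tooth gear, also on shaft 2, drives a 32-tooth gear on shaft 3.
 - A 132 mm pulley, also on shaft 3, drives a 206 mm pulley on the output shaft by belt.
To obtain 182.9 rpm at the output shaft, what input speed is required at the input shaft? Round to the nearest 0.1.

Overall ratio R = 1.2789 × 0.25397 × 1.5606 = 0.5069.
Required input speed = output speed × R = 182.9 × 0.5069 = 92.713 rpm.

92.7 rpm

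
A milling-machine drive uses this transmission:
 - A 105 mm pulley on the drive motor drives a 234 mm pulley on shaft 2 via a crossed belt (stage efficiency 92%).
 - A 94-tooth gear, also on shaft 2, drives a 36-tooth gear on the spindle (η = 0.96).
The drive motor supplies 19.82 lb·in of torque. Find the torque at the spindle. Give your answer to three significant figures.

14.9 lb·in

After the belt (234/105): 19.82 × 2.2286 × 0.92 = 40.637 lb·in
After the gear mesh (36/94): 40.637 × 0.38298 × 0.96 = 14.94 lb·in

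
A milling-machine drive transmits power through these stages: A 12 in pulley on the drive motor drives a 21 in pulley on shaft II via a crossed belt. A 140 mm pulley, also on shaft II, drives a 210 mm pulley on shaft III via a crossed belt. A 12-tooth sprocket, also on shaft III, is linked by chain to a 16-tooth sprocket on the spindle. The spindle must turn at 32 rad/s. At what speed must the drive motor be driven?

112 rad/s

Overall ratio R = 1.75 × 1.5 × 1.3333 = 3.5.
Required input speed = output speed × R = 32 × 3.5 = 112 rad/s.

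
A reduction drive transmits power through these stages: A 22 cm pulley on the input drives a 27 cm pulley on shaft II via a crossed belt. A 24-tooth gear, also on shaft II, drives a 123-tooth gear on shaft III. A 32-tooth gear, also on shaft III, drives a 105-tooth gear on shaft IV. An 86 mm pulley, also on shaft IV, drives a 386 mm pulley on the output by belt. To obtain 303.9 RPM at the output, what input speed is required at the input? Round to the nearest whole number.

Overall ratio R = 1.2273 × 5.125 × 3.2812 × 4.4884 = 92.632.
Required input speed = output speed × R = 303.9 × 92.632 = 28151 RPM.

28151 RPM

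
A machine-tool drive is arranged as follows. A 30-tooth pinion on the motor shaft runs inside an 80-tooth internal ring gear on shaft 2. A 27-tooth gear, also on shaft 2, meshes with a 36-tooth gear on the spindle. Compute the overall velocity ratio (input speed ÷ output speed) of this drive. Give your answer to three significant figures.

3.56

Each stage contributes driven/driver: internal gear 80/30 = 2.6667, gear mesh 36/27 = 1.3333.
Overall: 2.6667 × 1.3333 = 3.5556.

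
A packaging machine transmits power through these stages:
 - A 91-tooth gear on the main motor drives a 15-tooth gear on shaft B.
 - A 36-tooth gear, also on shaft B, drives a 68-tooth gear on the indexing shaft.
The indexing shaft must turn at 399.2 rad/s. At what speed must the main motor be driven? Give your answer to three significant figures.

124 rad/s

Overall ratio R = 0.16484 × 1.8889 = 0.31136.
Required input speed = output speed × R = 399.2 × 0.31136 = 124.29 rad/s.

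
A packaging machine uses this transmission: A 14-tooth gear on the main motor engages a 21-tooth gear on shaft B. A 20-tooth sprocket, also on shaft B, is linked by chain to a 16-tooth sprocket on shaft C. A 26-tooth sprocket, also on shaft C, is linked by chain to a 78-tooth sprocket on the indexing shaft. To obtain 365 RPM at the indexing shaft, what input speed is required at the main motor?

Overall ratio R = 1.5 × 0.8 × 3 = 3.6.
Required input speed = output speed × R = 365 × 3.6 = 1314 RPM.

1314 RPM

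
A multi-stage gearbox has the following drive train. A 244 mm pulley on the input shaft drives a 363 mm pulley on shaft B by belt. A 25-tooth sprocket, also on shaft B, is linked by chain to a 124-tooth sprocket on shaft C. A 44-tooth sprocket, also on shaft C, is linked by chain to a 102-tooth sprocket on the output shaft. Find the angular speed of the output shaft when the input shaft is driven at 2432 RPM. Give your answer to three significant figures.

142 RPM

Belt: ratio = 363/244 = 1.4877, so shaft B turns at 2432 / 1.4877 = 1634.7 RPM.
Chain: ratio = 124/25 = 4.96, so shaft C turns at 1634.7 / 4.96 = 329.58 RPM.
Chain: ratio = 102/44 = 2.3182, so the output shaft turns at 329.58 / 2.3182 = 142.17 RPM.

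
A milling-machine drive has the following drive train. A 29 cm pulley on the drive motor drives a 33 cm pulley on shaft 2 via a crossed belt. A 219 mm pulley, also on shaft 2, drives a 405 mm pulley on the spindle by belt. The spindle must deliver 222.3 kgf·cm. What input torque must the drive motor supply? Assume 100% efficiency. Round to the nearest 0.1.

Overall ratio R = 1.1379 × 1.8493 = 2.1044.
Input torque = output torque / R = 222.3 / 2.1044 = 105.64 kgf·cm.

105.6 kgf·cm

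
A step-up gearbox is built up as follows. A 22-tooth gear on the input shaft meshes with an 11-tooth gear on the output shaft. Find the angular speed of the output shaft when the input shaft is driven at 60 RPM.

120 RPM

gear mesh 11/22 = 0.5 → 60/0.5 = 120 RPM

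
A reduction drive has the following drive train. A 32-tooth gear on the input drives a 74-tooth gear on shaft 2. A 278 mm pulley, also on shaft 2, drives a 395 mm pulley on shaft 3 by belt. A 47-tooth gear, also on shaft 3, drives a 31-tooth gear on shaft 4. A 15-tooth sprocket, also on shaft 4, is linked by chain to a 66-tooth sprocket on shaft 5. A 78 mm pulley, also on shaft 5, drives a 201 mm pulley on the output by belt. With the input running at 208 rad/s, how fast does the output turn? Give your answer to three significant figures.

Gear mesh: ratio = 74/32 = 2.3125, so shaft 2 turns at 208 / 2.3125 = 89.946 rad/s.
Belt: ratio = 395/278 = 1.4209, so shaft 3 turns at 89.946 / 1.4209 = 63.304 rad/s.
Gear mesh: ratio = 31/47 = 0.65957, so shaft 4 turns at 63.304 / 0.65957 = 95.977 rad/s.
Chain: ratio = 66/15 = 4.4, so shaft 5 turns at 95.977 / 4.4 = 21.813 rad/s.
Belt: ratio = 201/78 = 2.5769, so the output turns at 21.813 / 2.5769 = 8.4647 rad/s.

8.46 rad/s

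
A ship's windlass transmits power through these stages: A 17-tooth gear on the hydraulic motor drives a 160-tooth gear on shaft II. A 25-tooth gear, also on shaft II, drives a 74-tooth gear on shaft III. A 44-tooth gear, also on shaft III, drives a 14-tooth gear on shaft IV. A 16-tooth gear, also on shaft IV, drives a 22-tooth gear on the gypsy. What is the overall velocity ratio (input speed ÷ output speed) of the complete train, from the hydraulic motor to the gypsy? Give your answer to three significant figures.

Each stage contributes driven/driver: gear mesh 160/17 = 9.4118, gear mesh 74/25 = 2.96, gear mesh 14/44 = 0.31818, gear mesh 22/16 = 1.375.
Overall: 9.4118 × 2.96 × 0.31818 × 1.375 = 12.188.

12.2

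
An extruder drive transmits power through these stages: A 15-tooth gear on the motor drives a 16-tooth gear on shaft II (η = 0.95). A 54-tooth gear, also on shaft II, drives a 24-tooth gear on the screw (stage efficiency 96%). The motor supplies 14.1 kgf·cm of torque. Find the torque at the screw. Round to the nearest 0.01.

6.10 kgf·cm

Gear mesh: ratio = 16/15 = 1.0667; torque at shaft II = 14.1 × 1.0667 × 0.95 = 14.288 kgf·cm.
Gear mesh: ratio = 24/54 = 0.44444; torque at the screw = 14.288 × 0.44444 × 0.96 = 6.0962 kgf·cm.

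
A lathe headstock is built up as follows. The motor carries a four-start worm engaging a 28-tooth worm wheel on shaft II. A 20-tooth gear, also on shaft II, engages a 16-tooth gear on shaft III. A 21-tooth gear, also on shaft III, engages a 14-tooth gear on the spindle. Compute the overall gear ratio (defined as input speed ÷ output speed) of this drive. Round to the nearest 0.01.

Each stage contributes driven/driver: worm 28/4 = 7, gear mesh 16/20 = 0.8, gear mesh 14/21 = 0.66667.
Overall: 7 × 0.8 × 0.66667 = 3.7333.

3.73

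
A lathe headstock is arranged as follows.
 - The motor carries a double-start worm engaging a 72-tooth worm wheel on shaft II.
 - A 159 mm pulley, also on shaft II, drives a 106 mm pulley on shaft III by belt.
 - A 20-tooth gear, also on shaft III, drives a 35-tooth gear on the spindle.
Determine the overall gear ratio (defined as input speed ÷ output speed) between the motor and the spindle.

42

Each stage contributes driven/driver: worm 72/2 = 36, belt 106/159 = 0.66667, gear mesh 35/20 = 1.75.
Overall: 36 × 0.66667 × 1.75 = 42.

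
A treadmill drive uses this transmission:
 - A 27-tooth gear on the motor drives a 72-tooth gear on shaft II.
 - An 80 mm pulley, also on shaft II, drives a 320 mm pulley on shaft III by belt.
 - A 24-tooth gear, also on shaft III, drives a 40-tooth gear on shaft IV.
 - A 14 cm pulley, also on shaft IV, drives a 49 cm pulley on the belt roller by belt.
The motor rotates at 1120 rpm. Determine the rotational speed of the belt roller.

18 rpm

gear mesh 72/27 = 2.6667 → 1120/2.6667 = 420 rpm
belt 320/80 = 4 → 420/4 = 105 rpm
gear mesh 40/24 = 1.6667 → 105/1.6667 = 63 rpm
belt 49/14 = 3.5 → 63/3.5 = 18 rpm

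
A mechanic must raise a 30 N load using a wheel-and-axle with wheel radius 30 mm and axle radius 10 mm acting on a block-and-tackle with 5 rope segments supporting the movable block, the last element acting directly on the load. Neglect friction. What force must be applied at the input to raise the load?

2 N

Wheel-and-axle MA = R/r = 30/10 = 3.
Block-and-tackle MA = number of supporting rope parts = 5.
Combined ideal MA = 3 × 5 = 15.
Effort = load / MA = 30 / 15 = 2 N.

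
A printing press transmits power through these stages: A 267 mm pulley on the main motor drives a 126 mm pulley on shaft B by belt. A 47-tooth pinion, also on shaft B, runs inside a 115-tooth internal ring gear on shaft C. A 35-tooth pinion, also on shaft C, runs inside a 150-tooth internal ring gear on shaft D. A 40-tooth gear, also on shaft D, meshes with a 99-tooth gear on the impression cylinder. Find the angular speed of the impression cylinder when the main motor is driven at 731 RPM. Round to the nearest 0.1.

59.7 RPM

the main motor → shaft B (belt, 126/267): 731 ÷ 0.47191 = 1549 RPM
shaft B → shaft C (internal gear, 115/47): 1549 ÷ 2.4468 = 633.08 RPM
shaft C → shaft D (internal gear, 150/35): 633.08 ÷ 4.2857 = 147.72 RPM
shaft D → the impression cylinder (gear mesh, 99/40): 147.72 ÷ 2.475 = 59.684 RPM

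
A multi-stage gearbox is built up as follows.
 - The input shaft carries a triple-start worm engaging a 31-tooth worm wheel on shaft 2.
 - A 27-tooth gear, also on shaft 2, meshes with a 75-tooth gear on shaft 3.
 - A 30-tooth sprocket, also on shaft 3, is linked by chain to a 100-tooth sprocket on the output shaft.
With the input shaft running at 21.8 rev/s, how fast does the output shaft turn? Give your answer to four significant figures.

0.2278 rev/s

Worm: ratio = 31/3 = 10.333, so shaft 2 turns at 21.8 / 10.333 = 2.1097 rev/s.
Gear mesh: ratio = 75/27 = 2.7778, so shaft 3 turns at 2.1097 / 2.7778 = 0.75948 rev/s.
Chain: ratio = 100/30 = 3.3333, so the output shaft turns at 0.75948 / 3.3333 = 0.22785 rev/s.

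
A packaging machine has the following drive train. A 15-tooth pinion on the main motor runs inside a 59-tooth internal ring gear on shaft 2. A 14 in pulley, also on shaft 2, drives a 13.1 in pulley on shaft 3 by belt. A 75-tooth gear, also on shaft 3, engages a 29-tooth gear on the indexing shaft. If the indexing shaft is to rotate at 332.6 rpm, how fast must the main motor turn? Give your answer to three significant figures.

473 rpm

Overall ratio R = 3.9333 × 0.93571 × 0.38667 = 1.4231.
Required input speed = output speed × R = 332.6 × 1.4231 = 473.33 rpm.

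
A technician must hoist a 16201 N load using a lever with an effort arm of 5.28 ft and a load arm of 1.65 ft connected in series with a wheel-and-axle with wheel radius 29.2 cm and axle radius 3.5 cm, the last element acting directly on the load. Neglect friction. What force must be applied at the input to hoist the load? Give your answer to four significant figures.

606.8 N

Lever MA = effort arm / load arm = 5.28/1.65 = 3.2.
Wheel-and-axle MA = R/r = 29.2/3.5 = 8.3429.
Combined ideal MA = 3.2 × 8.3429 = 26.697.
Effort = load / MA = 16201 / 26.697 = 606.84 N.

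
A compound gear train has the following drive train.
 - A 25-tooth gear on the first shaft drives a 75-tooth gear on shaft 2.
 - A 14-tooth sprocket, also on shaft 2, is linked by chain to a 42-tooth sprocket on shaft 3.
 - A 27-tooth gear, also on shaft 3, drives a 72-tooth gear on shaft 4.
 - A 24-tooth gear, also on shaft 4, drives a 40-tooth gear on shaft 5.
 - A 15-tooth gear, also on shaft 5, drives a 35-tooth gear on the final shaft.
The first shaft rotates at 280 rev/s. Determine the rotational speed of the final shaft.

gear mesh 75/25 = 3 → 280/3 = 93.333 rev/s
chain 42/14 = 3 → 93.333/3 = 31.111 rev/s
gear mesh 72/27 = 2.6667 → 31.111/2.6667 = 11.667 rev/s
gear mesh 40/24 = 1.6667 → 11.667/1.6667 = 7 rev/s
gear mesh 35/15 = 2.3333 → 7/2.3333 = 3 rev/s

3 rev/s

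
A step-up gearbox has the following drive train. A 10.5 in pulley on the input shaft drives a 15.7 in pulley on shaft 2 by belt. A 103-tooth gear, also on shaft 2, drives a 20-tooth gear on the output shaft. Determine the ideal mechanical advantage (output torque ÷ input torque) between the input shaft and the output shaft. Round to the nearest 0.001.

0.290

Each stage contributes driven/driver: belt 15.7/10.5 = 1.4952, gear mesh 20/103 = 0.19417.
Overall: 1.4952 × 0.19417 = 0.29034.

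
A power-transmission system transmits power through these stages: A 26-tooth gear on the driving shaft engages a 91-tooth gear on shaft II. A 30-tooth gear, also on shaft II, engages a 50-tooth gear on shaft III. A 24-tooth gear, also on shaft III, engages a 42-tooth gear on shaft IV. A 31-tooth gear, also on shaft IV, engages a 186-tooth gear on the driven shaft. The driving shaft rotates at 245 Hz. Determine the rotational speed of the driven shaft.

4 Hz

the driving shaft → shaft II (gear mesh, 91/26): 245 ÷ 3.5 = 70 Hz
shaft II → shaft III (gear mesh, 50/30): 70 ÷ 1.6667 = 42 Hz
shaft III → shaft IV (gear mesh, 42/24): 42 ÷ 1.75 = 24 Hz
shaft IV → the driven shaft (gear mesh, 186/31): 24 ÷ 6 = 4 Hz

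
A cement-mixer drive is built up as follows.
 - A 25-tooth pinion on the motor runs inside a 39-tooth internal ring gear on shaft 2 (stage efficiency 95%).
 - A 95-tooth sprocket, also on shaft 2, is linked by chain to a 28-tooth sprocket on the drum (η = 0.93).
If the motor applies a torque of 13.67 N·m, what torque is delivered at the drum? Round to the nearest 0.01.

Internal gear: ratio = 39/25 = 1.56; torque at shaft 2 = 13.67 × 1.56 × 0.95 = 20.259 N·m.
Chain: ratio = 28/95 = 0.29474; torque at the drum = 20.259 × 0.29474 × 0.93 = 5.5531 N·m.

5.55 N·m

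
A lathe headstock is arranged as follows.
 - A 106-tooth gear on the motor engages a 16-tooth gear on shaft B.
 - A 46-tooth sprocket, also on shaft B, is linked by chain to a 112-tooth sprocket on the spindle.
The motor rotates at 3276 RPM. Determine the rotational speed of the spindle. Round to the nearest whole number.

the motor → shaft B (gear mesh, 16/106): 3276 ÷ 0.15094 = 21704 RPM
shaft B → the spindle (chain, 112/46): 21704 ÷ 2.4348 = 8913.9 RPM

8914 RPM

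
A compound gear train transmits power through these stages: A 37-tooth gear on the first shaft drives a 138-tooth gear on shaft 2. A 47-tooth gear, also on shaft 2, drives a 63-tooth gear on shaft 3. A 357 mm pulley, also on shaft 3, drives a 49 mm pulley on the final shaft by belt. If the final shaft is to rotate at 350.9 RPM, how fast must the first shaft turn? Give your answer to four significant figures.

240.8 RPM

Overall ratio R = 3.7297 × 1.3404 × 0.13725 = 0.6862.
Required input speed = output speed × R = 350.9 × 0.6862 = 240.79 RPM.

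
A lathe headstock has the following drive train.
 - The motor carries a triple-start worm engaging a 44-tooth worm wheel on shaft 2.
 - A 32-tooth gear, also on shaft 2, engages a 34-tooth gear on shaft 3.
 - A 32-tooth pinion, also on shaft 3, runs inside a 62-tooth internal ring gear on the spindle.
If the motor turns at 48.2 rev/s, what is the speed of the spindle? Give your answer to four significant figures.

1.596 rev/s

the motor → shaft 2 (worm, 44/3): 48.2 ÷ 14.667 = 3.2864 rev/s
shaft 2 → shaft 3 (gear mesh, 34/32): 3.2864 ÷ 1.0625 = 3.093 rev/s
shaft 3 → the spindle (internal gear, 62/32): 3.093 ÷ 1.9375 = 1.5964 rev/s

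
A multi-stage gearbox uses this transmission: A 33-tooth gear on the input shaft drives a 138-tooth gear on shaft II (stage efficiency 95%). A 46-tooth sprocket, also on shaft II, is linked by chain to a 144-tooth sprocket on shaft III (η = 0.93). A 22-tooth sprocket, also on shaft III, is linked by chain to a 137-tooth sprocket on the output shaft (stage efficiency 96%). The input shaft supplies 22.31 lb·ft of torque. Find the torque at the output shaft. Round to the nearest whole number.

Gear mesh: ratio = 138/33 = 4.1818; torque at shaft II = 22.31 × 4.1818 × 0.95 = 88.632 lb·ft.
Chain: ratio = 144/46 = 3.1304; torque at shaft III = 88.632 × 3.1304 × 0.93 = 258.03 lb·ft.
Chain: ratio = 137/22 = 6.2273; torque at the output shaft = 258.03 × 6.2273 × 0.96 = 1542.6 lb·ft.

1543 lb·ft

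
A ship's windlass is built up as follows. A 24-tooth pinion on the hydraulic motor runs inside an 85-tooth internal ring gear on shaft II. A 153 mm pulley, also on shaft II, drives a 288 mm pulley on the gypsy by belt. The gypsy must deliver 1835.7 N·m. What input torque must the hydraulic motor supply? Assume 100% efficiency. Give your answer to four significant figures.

Overall ratio R = 3.5417 × 1.8824 = 6.6667.
Input torque = output torque / R = 1835.7 / 6.6667 = 275.36 N·m.

275.4 N·m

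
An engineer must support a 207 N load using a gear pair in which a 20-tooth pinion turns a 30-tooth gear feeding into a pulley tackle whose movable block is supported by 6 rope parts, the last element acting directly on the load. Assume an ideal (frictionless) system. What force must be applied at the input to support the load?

23 N

Gear pair MA = 30/20 = 1.5.
Block-and-tackle MA = number of supporting rope parts = 6.
Combined ideal MA = 1.5 × 6 = 9.
Effort = load / MA = 207 / 9 = 23 N.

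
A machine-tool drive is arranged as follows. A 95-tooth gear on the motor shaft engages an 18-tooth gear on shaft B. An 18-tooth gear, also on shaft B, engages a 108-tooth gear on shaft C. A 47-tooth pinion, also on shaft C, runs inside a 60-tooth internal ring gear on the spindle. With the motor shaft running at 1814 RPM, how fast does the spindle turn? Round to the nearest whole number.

1250 RPM

the motor shaft → shaft B (gear mesh, 18/95): 1814 ÷ 0.18947 = 9573.9 RPM
shaft B → shaft C (gear mesh, 108/18): 9573.9 ÷ 6 = 1595.6 RPM
shaft C → the spindle (internal gear, 60/47): 1595.6 ÷ 1.2766 = 1249.9 RPM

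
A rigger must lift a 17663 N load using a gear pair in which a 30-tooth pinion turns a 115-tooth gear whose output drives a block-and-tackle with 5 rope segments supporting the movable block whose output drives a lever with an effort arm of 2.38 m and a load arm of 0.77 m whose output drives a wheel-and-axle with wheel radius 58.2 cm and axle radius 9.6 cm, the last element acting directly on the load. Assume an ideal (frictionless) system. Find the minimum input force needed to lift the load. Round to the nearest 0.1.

49.2 N

Gear pair MA = 115/30 = 3.8333.
Block-and-tackle MA = number of supporting rope parts = 5.
Lever MA = effort arm / load arm = 2.38/0.77 = 3.0909.
Wheel-and-axle MA = R/r = 58.2/9.6 = 6.0625.
Combined ideal MA = 3.8333 × 5 × 3.0909 × 6.0625 = 359.16.
Effort = load / MA = 17663 / 359.16 = 49.179 N.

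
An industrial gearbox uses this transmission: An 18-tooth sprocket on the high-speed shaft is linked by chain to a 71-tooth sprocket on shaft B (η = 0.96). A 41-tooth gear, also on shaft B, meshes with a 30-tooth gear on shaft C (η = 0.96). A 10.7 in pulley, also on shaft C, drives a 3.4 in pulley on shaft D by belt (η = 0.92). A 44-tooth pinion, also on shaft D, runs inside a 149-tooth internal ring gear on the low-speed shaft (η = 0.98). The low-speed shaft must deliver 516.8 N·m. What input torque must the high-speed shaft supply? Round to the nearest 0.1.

200.3 N·m

Overall ratio R = 3.9444 × 0.73171 × 0.31776 × 3.3864 = 3.1056; overall efficiency η = 0.96 × 0.96 × 0.92 × 0.98 = 0.8309.
Input torque = output torque / (R × η) = 516.8 / (3.1056 × 0.8309) = 200.27 N·m.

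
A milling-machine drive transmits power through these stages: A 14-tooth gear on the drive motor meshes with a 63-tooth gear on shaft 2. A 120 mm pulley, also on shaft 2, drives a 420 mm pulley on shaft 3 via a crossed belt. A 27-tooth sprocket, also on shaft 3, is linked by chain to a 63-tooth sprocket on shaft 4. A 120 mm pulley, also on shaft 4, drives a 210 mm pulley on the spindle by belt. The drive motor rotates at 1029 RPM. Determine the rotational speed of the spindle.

gear mesh 63/14 = 4.5 → 1029/4.5 = 228.67 RPM
belt 420/120 = 3.5 → 228.67/3.5 = 65.333 RPM
chain 63/27 = 2.3333 → 65.333/2.3333 = 28 RPM
belt 210/120 = 1.75 → 28/1.75 = 16 RPM

16 RPM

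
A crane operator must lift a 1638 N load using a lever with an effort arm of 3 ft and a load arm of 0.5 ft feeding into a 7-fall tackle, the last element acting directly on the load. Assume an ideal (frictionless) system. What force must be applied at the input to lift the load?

39 N

Lever MA = effort arm / load arm = 3/0.5 = 6.
Block-and-tackle MA = number of supporting rope parts = 7.
Combined ideal MA = 6 × 7 = 42.
Effort = load / MA = 1638 / 42 = 39 N.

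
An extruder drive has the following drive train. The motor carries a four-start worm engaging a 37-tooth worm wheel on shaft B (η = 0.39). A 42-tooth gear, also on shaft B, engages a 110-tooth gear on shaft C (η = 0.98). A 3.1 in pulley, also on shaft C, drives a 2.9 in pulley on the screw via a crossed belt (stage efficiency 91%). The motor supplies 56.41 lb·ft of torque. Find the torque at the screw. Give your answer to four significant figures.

444.6 lb·ft

After the worm (37/4): 56.41 × 9.25 × 0.39 = 203.5 lb·ft
After the gear mesh (110/42): 203.5 × 2.619 × 0.98 = 522.31 lb·ft
After the belt (2.9/3.1): 522.31 × 0.93548 × 0.91 = 444.64 lb·ft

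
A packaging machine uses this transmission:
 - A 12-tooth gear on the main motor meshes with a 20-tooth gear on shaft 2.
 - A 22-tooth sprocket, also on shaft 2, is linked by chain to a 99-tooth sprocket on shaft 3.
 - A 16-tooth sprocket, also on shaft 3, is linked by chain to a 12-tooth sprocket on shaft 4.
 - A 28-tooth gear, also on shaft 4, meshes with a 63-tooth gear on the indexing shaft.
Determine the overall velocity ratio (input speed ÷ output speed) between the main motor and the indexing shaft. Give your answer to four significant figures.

12.66

Each stage contributes driven/driver: gear mesh 20/12 = 1.6667, chain 99/22 = 4.5, chain 12/16 = 0.75, gear mesh 63/28 = 2.25.
Overall: 1.6667 × 4.5 × 0.75 × 2.25 = 12.656.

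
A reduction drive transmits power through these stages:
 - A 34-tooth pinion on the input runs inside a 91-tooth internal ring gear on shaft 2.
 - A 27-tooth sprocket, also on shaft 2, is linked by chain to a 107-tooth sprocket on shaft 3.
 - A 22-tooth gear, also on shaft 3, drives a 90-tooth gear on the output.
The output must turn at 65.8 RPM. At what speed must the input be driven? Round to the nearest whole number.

2855 RPM

Overall ratio R = 2.6765 × 3.963 × 4.0909 = 43.391.
Required input speed = output speed × R = 65.8 × 43.391 = 2855.1 RPM.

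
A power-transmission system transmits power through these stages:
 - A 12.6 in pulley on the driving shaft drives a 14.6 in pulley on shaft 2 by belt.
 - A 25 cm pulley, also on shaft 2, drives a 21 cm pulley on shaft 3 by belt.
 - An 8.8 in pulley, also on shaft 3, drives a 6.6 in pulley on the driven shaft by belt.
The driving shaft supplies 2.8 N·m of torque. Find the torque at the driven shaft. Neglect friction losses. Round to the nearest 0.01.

2.04 N·m

Belt: ratio = 14.6/12.6 = 1.1587; torque at shaft 2 = 2.8 × 1.1587 = 3.2444 N·m.
Belt: ratio = 21/25 = 0.84; torque at shaft 3 = 3.2444 × 0.84 = 2.7253 N·m.
Belt: ratio = 6.6/8.8 = 0.75; torque at the driven shaft = 2.7253 × 0.75 = 2.044 N·m.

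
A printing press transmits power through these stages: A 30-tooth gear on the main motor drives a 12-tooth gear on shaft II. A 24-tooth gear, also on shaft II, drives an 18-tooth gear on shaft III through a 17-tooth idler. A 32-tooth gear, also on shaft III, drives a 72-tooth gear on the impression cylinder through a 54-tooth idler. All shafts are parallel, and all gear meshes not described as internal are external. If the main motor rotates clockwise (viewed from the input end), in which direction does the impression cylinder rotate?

the main motor → shaft II: external mesh, 1 reversal → CCW.
shaft II → shaft III: driver → idler → driven is 2 external meshes, 2 reversals → CCW.
shaft III → the impression cylinder: driver → idler → driven is 2 external meshes, 2 reversals → CCW.
5 reversals in total — an odd number — so the impression cylinder turns opposite to the main motor.

counterclockwise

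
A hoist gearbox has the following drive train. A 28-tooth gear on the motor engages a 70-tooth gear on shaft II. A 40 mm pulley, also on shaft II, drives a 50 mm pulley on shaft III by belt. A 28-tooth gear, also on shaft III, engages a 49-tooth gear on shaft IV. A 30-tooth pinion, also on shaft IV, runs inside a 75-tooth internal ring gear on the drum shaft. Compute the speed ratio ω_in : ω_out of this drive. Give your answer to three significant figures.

Each stage contributes driven/driver: gear mesh 70/28 = 2.5, belt 50/40 = 1.25, gear mesh 49/28 = 1.75, internal gear 75/30 = 2.5.
Overall: 2.5 × 1.25 × 1.75 × 2.5 = 13.672.

13.7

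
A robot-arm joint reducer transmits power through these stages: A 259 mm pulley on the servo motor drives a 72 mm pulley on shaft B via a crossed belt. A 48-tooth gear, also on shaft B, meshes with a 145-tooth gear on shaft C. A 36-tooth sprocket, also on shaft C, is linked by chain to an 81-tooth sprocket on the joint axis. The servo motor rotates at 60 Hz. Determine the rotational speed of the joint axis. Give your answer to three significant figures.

31.8 Hz

belt 72/259 = 0.27799 → 60/0.27799 = 215.83 Hz
gear mesh 145/48 = 3.0208 → 215.83/3.0208 = 71.448 Hz
chain 81/36 = 2.25 → 71.448/2.25 = 31.755 Hz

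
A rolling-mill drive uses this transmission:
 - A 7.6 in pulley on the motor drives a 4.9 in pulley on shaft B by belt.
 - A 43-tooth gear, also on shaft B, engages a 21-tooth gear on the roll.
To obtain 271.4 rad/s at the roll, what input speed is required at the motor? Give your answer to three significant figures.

Overall ratio R = 0.64474 × 0.48837 = 0.31487.
Required input speed = output speed × R = 271.4 × 0.31487 = 85.456 rad/s.

85.5 rad/s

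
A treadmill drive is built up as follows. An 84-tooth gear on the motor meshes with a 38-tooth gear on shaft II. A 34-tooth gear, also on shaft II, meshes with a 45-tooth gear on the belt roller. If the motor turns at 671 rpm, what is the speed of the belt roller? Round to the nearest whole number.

Gear mesh: ratio = 38/84 = 0.45238, so shaft II turns at 671 / 0.45238 = 1483.3 rpm.
Gear mesh: ratio = 45/34 = 1.3235, so the belt roller turns at 1483.3 / 1.3235 = 1120.7 rpm.

1121 rpm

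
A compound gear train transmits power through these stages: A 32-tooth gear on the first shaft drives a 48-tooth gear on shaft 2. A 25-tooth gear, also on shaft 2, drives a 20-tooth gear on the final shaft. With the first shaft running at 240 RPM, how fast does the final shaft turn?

the first shaft → shaft 2 (gear mesh, 48/32): 240 ÷ 1.5 = 160 RPM
shaft 2 → the final shaft (gear mesh, 20/25): 160 ÷ 0.8 = 200 RPM

200 RPM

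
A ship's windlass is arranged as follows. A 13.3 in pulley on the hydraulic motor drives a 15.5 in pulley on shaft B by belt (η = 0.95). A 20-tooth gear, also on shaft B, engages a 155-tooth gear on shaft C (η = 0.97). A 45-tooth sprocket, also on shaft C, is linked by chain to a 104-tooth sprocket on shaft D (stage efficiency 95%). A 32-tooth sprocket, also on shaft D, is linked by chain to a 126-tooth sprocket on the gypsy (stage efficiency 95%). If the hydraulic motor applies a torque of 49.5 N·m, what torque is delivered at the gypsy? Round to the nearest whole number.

After the belt (15.5/13.3): 49.5 × 1.1654 × 0.95 = 54.804 N·m
After the gear mesh (155/20): 54.804 × 7.75 × 0.97 = 411.99 N·m
After the chain (104/45): 411.99 × 2.3111 × 0.95 = 904.54 N·m
After the chain (126/32): 904.54 × 3.9375 × 0.95 = 3383.5 N·m

3384 N·m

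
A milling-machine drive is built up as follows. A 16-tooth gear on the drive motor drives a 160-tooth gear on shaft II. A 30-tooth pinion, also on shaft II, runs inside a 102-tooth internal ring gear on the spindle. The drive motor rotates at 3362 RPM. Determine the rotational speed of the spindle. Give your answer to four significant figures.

Gear mesh: ratio = 160/16 = 10, so shaft II turns at 3362 / 10 = 336.2 RPM.
Internal gear: ratio = 102/30 = 3.4, so the spindle turns at 336.2 / 3.4 = 98.882 RPM.

98.88 RPM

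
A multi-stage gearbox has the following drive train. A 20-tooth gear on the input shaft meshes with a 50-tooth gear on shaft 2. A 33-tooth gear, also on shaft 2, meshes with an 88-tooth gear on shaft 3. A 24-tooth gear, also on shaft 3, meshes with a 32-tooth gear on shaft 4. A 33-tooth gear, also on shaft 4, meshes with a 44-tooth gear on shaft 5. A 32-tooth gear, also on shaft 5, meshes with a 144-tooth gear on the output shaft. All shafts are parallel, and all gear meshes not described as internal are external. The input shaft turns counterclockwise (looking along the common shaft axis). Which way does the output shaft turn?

the input shaft → shaft 2: external mesh, 1 reversal → CW.
shaft 2 → shaft 3: external mesh, 1 reversal → CCW.
shaft 3 → shaft 4: external mesh, 1 reversal → CW.
shaft 4 → shaft 5: external mesh, 1 reversal → CCW.
shaft 5 → the output shaft: external mesh, 1 reversal → CW.
5 reversals in total — an odd number — so the output shaft turns opposite to the input shaft.

clockwise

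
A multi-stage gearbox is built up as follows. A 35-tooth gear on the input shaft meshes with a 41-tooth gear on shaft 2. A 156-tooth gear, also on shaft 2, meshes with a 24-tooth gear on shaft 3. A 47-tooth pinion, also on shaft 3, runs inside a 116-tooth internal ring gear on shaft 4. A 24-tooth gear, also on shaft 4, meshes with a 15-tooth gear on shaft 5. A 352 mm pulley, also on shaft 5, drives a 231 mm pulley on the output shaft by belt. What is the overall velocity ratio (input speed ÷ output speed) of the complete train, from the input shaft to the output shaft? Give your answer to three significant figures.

Each stage contributes driven/driver: gear mesh 41/35 = 1.1714, gear mesh 24/156 = 0.15385, internal gear 116/47 = 2.4681, gear mesh 15/24 = 0.625, belt 231/352 = 0.65625.
Overall: 1.1714 × 0.15385 × 2.4681 × 0.625 × 0.65625 = 0.18244.

0.182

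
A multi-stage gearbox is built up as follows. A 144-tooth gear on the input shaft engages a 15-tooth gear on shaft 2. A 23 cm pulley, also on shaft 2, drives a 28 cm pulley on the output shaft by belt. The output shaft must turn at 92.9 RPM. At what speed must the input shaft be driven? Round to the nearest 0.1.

11.8 RPM

Overall ratio R = 0.10417 × 1.2174 = 0.12681.
Required input speed = output speed × R = 92.9 × 0.12681 = 11.781 RPM.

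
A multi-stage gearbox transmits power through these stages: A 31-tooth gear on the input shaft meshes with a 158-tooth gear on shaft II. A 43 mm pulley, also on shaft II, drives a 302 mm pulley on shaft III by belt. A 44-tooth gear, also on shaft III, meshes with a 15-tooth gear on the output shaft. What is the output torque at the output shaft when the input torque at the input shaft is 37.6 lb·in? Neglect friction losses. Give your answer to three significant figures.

gear mesh 158/31 = 5.0968 → τ = 37.6·5.0968 = 191.64 lb·in
belt 302/43 = 7.0233 → τ = 191.64·7.0233 = 1345.9 lb·in
gear mesh 15/44 = 0.34091 → τ = 1345.9·0.34091 = 458.84 lb·in

459 lb·in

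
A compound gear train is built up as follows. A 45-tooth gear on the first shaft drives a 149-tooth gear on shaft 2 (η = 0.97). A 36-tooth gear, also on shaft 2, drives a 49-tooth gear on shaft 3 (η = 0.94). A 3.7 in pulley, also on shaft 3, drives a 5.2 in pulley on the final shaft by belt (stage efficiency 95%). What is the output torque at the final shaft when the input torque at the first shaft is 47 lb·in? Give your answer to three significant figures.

258 lb·in

Gear mesh: ratio = 149/45 = 3.3111; torque at shaft 2 = 47 × 3.3111 × 0.97 = 150.95 lb·in.
Gear mesh: ratio = 49/36 = 1.3611; torque at shaft 3 = 150.95 × 1.3611 × 0.94 = 193.14 lb·in.
Belt: ratio = 5.2/3.7 = 1.4054; torque at the final shaft = 193.14 × 1.4054 × 0.95 = 257.86 lb·in.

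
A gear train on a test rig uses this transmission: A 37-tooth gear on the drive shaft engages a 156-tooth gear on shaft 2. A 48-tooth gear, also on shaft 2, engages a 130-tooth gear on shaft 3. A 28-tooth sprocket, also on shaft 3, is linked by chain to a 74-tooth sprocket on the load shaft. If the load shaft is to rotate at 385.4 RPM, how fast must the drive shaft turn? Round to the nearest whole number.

Overall ratio R = 4.2162 × 2.7083 × 2.6429 = 30.179.
Required input speed = output speed × R = 385.4 × 30.179 = 11631 RPM.

11631 RPM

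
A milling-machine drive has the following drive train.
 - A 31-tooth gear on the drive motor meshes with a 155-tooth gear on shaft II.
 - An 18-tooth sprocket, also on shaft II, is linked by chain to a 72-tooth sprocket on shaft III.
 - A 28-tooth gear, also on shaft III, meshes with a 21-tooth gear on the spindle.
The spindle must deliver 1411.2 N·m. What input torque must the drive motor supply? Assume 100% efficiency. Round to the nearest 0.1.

94.1 N·m

Overall ratio R = 5 × 4 × 0.75 = 15.
Input torque = output torque / R = 1411.2 / 15 = 94.08 N·m.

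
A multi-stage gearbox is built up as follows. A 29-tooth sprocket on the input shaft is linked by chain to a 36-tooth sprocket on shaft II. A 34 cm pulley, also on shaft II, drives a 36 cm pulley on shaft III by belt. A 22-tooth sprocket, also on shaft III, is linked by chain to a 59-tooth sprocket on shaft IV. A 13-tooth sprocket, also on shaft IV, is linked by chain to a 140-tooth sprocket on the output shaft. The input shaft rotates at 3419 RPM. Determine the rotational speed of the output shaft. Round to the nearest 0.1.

chain 36/29 = 1.2414 → 3419/1.2414 = 2754.2 RPM
belt 36/34 = 1.0588 → 2754.2/1.0588 = 2601.2 RPM
chain 59/22 = 2.6818 → 2601.2/2.6818 = 969.93 RPM
chain 140/13 = 10.769 → 969.93/10.769 = 90.065 RPM

90.1 RPM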